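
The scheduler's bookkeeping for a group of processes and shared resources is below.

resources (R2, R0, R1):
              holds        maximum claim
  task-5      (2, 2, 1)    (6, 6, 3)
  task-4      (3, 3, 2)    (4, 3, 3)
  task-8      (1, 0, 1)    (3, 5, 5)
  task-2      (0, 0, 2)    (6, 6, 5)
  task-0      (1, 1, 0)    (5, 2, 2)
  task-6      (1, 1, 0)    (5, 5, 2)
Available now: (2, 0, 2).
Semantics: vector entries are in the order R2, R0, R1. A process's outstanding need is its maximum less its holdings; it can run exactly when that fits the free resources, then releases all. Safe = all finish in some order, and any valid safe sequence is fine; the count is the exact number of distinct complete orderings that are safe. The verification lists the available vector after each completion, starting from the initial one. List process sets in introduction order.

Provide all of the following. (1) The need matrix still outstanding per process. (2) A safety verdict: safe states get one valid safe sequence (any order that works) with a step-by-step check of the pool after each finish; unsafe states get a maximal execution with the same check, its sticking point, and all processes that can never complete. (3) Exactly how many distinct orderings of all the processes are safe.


(1) Outstanding need per process (order R2, R0, R1):
  task-5: (4, 4, 2)
  task-4: (1, 0, 1)
  task-8: (2, 5, 4)
  task-2: (6, 6, 3)
  task-0: (4, 1, 2)
  task-6: (4, 4, 2)
(2) SAFE, for example via the order task-4, task-0, task-6, task-8, task-5, task-2.
Key observation: at task-6 the run first touches a limit — (4, 4, 2) against (6, 4, 4), exact on a resource it actually requests.
Check, step by step:
  pool = (2, 0, 2)
  task-4 needs (1, 0, 1) <= (2, 0, 2) -> finishes; pool += (3, 3, 2) = (5, 3, 4)
  task-0 needs (4, 1, 2) <= (5, 3, 4) -> finishes; pool += (1, 1, 0) = (6, 4, 4)
  task-6 needs (4, 4, 2) <= (6, 4, 4) -> finishes; pool += (1, 1, 0) = (7, 5, 4)
  task-8 needs (2, 5, 4) <= (7, 5, 4) -> finishes; pool += (1, 0, 1) = (8, 5, 5)
  task-5 needs (4, 4, 2) <= (8, 5, 5) -> finishes; pool += (2, 2, 1) = (10, 7, 6)
  task-2 needs (6, 6, 3) <= (10, 7, 6) -> finishes; pool += (0, 0, 2) = (10, 7, 8)
(3) Exactly 9 of the possible complete orderings are safe sequences.


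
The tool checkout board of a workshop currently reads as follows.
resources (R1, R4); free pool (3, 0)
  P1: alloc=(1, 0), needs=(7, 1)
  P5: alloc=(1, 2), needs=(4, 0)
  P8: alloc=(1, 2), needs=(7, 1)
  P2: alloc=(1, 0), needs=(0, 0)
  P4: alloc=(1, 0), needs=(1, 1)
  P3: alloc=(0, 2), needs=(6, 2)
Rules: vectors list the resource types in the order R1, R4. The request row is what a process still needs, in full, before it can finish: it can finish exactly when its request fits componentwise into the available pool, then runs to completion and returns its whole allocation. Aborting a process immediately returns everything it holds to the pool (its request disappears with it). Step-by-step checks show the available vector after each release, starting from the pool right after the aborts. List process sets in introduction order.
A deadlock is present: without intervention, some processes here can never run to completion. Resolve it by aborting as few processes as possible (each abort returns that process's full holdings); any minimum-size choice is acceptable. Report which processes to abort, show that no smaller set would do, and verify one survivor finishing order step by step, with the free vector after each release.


Abort P1.
Key observation: aborting P1 returns (1, 0), and P8 — hopeless before — runs at step 5 with the returned capacity in the pool.
Minimality: the empty abort set fails — the state is deadlocked as it stands.
One survivor order: P2, P5, P4, P3, P8. Check, step by step (post-abort pool first):
  pool = (4, 0)
  P2: need (0, 0) fits (4, 0); releases (1, 0), pool now (5, 0)
  P5: need (4, 0) fits (5, 0); releases (1, 2), pool now (6, 2)
  P4: need (1, 1) fits (6, 2); releases (1, 0), pool now (7, 2)
  P3: need (6, 2) fits (7, 2); releases (0, 2), pool now (7, 4)
  P8: need (7, 1) fits (7, 4); releases (1, 2), pool now (8, 6)


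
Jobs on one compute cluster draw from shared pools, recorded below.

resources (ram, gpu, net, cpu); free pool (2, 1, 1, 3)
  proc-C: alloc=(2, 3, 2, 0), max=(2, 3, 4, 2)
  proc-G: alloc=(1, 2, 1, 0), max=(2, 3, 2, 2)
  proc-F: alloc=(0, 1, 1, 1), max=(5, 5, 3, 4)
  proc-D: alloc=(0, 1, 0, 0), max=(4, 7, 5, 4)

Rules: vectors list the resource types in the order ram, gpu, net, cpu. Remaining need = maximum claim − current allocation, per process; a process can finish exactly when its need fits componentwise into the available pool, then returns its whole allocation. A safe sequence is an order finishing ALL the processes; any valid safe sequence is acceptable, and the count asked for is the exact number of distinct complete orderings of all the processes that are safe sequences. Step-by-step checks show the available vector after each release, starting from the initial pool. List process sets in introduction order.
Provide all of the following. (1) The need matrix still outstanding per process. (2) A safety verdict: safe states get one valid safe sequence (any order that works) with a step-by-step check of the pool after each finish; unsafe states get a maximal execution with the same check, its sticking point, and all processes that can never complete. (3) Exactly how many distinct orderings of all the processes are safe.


(1) Remaining need (order ram, gpu, net, cpu):
  proc-C: (0, 0, 2, 2)
  proc-G: (1, 1, 1, 2)
  proc-F: (5, 4, 2, 3)
  proc-D: (4, 6, 5, 4)
(2) The state is SAFE; one workable sequence: proc-G, proc-C, proc-F, proc-D.
Key observation: reading the order forward, proc-G is the first process whose need (1, 1, 1, 2) meets the free pool (2, 1, 1, 3) exactly on a resource it requests.
Check, step by step:
  pool = (2, 1, 1, 3)
  proc-G needs (1, 1, 1, 2) <= (2, 1, 1, 3) -> finishes; pool += (1, 2, 1, 0) = (3, 3, 2, 3)
  proc-C needs (0, 0, 2, 2) <= (3, 3, 2, 3) -> finishes; pool += (2, 3, 2, 0) = (5, 6, 4, 3)
  proc-F needs (5, 4, 2, 3) <= (5, 6, 4, 3) -> finishes; pool += (0, 1, 1, 1) = (5, 7, 5, 4)
  proc-D needs (4, 6, 5, 4) <= (5, 7, 5, 4) -> finishes; pool += (0, 1, 0, 0) = (5, 8, 5, 4)
(3) Precisely 1 of the possible complete orderings is a safe sequence.


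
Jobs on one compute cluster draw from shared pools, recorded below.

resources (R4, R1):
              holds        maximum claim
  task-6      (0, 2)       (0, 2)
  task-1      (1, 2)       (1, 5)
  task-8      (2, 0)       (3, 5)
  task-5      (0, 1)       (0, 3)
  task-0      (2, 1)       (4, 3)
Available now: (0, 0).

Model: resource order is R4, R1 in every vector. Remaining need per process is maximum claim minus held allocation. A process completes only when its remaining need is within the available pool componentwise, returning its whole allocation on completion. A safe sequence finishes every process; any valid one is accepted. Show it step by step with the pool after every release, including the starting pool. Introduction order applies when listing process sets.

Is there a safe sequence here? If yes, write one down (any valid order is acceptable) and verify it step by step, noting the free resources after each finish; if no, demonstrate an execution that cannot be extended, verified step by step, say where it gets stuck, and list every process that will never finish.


The state is SAFE; one workable sequence: task-6, task-5, task-1, task-8, task-0.
Key observation: the order's first zero-slack moment is task-5 ((0, 2) needed, (0, 2) free — a requested resource with nothing to spare).
Verifying each step:
  pool = (0, 0)
  run task-6 (needs (0, 0), free (0, 0)); after release of (0, 2) the pool is (0, 2)
  run task-5 (needs (0, 2), free (0, 2)); after release of (0, 1) the pool is (0, 3)
  run task-1 (needs (0, 3), free (0, 3)); after release of (1, 2) the pool is (1, 5)
  run task-8 (needs (1, 5), free (1, 5)); after release of (2, 0) the pool is (3, 5)
  run task-0 (needs (2, 2), free (3, 5)); after release of (2, 1) the pool is (5, 6)


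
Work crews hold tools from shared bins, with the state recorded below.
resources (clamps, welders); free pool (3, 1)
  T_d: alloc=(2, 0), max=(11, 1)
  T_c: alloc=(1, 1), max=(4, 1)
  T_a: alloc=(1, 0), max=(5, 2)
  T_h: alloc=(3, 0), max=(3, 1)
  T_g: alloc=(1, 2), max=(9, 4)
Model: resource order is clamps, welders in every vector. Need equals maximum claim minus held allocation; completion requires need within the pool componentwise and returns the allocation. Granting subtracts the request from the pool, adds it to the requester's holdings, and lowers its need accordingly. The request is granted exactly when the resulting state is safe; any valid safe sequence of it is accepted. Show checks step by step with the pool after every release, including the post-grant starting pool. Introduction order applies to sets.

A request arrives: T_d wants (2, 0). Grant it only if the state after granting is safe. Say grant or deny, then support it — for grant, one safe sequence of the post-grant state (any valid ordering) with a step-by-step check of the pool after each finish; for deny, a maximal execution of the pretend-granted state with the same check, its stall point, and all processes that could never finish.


DENY: after the grant no complete ordering would exist.
Key observation: no order helps: past T_h, T_c, T_a, the free pool tops out at (6, 2), below what each blocked process needs in clamps.
Pretend the grant happened; the run T_h, T_c, T_a goes as far as possible. Step-by-step check:
  pool = (1, 1)
  run T_h (needs (0, 1), free (1, 1)); after release of (3, 0) the pool is (4, 1)
  run T_c (needs (3, 0), free (4, 1)); after release of (1, 1) the pool is (5, 2)
  run T_a (needs (4, 2), free (5, 2)); after release of (1, 0) the pool is (6, 2)
  T_d cannot run: need (7, 1) vs free (6, 2) (insufficient clamps)
  T_g cannot run: need (8, 2) vs free (6, 2) (insufficient clamps)
Post-grant, the permanently blocked set is T_d and T_g.


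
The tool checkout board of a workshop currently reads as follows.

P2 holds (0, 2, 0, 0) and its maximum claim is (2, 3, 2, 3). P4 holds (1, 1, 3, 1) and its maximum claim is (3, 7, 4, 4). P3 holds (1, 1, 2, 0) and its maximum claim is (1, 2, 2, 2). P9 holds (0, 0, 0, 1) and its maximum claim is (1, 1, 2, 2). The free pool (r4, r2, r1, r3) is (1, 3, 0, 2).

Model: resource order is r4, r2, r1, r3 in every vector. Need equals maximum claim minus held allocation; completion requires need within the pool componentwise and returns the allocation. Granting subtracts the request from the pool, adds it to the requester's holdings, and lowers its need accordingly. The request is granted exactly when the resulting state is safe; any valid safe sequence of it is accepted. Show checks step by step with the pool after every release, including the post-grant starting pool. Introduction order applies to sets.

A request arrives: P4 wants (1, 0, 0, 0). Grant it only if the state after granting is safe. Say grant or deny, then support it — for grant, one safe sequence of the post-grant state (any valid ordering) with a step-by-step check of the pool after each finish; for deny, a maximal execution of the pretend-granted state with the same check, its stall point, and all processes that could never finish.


DENY. Granting would leave the state unsafe.
Key observation: after P3, P9 the pool peaks at (1, 4, 2, 3), and each blocked process is short somewhere: P2 on r4; P4 on r2.
After a pretend grant, a maximal execution: P3, P9 — then nothing else fits. Verifying each step:
  pool = (0, 3, 0, 2)
  P3 needs (0, 1, 0, 2) <= (0, 3, 0, 2) -> finishes; pool += (1, 1, 2, 0) = (1, 4, 2, 2)
  P9 needs (1, 1, 2, 1) <= (1, 4, 2, 2) -> finishes; pool += (0, 0, 0, 1) = (1, 4, 2, 3)
  blocked: P2 wants (2, 1, 2, 3), pool (1, 4, 2, 3) — not enough r4
  blocked: P4 wants (1, 6, 1, 3), pool (1, 4, 2, 3) — not enough r2
Had the request been granted, P2 and P4 could never finish.


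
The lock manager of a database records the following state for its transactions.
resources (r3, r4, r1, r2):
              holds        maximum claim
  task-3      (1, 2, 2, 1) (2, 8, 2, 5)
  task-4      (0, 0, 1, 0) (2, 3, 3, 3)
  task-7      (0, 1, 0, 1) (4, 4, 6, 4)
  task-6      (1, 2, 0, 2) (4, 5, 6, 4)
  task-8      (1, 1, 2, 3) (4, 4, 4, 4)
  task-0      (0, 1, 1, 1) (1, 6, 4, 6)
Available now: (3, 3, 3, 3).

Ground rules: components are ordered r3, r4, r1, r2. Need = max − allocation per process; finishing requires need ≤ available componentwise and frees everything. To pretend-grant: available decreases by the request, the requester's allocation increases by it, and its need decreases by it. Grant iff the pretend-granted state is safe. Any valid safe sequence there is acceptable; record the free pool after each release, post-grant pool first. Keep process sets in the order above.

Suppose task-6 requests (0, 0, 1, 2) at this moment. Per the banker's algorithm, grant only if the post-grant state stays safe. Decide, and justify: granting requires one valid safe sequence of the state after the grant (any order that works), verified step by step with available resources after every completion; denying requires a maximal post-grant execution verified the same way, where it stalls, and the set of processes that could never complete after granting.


GRANT — the state after the grant stays safe, e.g. via task-8, task-4, task-6, task-3, task-0, task-7.
Key observation: post-grant, (3, 3, 2, 1) remains, and an order beginning with task-8 completes everyone.
Check on the post-grant state, step by step:
  pool = (3, 3, 2, 1)
  task-8: need (3, 3, 2, 1) fits (3, 3, 2, 1); releases (1, 1, 2, 3), pool now (4, 4, 4, 4)
  task-4: need (2, 3, 2, 3) fits (4, 4, 4, 4); releases (0, 0, 1, 0), pool now (4, 4, 5, 4)
  task-6: need (3, 3, 5, 0) fits (4, 4, 5, 4); releases (1, 2, 1, 4), pool now (5, 6, 6, 8)
  task-3: need (1, 6, 0, 4) fits (5, 6, 6, 8); releases (1, 2, 2, 1), pool now (6, 8, 8, 9)
  task-0: need (1, 5, 3, 5) fits (6, 8, 8, 9); releases (0, 1, 1, 1), pool now (6, 9, 9, 10)
  task-7: need (4, 3, 6, 3) fits (6, 9, 9, 10); releases (0, 1, 0, 1), pool now (6, 10, 9, 11)


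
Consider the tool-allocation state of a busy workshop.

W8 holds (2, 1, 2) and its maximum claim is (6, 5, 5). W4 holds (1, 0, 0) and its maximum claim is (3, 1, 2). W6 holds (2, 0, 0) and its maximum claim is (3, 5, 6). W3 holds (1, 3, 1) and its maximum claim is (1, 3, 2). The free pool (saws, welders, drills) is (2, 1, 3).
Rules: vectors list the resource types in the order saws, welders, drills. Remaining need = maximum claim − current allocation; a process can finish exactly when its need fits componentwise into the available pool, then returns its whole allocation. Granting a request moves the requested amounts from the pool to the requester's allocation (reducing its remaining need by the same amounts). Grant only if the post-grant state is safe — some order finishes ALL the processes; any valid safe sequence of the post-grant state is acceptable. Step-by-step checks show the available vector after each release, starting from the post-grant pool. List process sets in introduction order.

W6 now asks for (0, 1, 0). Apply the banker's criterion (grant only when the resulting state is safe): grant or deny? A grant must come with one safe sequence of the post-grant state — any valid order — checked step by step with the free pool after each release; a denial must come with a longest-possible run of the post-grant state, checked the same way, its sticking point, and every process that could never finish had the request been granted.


DENY — the pretend-granted state is unsafe.
Key observation: no order helps: past W3, W4, the free pool tops out at (4, 3, 4), below what each blocked process needs in welders.
After a pretend grant, a maximal execution: W3, W4 — then nothing else fits. Check, step by step:
  pool = (2, 0, 3)
  run W3 (needs (0, 0, 1), free (2, 0, 3)); after release of (1, 3, 1) the pool is (3, 3, 4)
  run W4 (needs (2, 1, 2), free (3, 3, 4)); after release of (1, 0, 0) the pool is (4, 3, 4)
  W8 still needs (4, 4, 3) but only (4, 3, 4) is free — short on welders
  W6 still needs (1, 4, 6) but only (4, 3, 4) is free — short on welders and drills
Post-grant, the permanently blocked set is W8 and W6.


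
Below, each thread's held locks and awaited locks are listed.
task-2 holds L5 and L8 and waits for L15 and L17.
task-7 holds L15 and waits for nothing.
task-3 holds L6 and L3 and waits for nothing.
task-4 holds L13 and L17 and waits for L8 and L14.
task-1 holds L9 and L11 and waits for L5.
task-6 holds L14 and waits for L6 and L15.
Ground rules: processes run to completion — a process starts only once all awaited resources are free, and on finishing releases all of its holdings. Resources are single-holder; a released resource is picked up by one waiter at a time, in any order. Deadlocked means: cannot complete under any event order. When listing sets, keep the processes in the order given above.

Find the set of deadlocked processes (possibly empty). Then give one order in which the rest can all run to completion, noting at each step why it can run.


Deadlocked: task-2, task-4 and task-1.
Key observation: task-2 -> task-4 -> task-2 is a circular wait — nothing in it can go first; task-1 waits into the deadlock from upstream.
A valid finishing order for the others: task-3, task-7, task-6.
Check, step by step:
  task-3: no waits; runs immediately, freeing L6 and L3
  task-7: no waits; runs immediately, freeing L15
  task-6: everything it awaited (L6 and L15) is free; runs, freeing L14


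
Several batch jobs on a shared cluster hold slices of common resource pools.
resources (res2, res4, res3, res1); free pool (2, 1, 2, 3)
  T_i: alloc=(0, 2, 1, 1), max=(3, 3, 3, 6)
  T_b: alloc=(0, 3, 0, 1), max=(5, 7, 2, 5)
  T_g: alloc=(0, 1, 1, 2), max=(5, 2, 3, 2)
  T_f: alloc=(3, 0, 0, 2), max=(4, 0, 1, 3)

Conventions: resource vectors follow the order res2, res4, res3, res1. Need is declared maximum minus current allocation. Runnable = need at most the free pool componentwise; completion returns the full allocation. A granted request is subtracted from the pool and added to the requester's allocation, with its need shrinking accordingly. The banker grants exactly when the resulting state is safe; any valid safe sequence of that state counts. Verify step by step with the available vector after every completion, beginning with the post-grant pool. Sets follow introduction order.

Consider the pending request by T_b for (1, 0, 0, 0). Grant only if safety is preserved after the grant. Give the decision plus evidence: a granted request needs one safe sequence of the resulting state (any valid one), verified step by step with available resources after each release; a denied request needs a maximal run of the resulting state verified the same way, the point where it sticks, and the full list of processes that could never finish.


DENY. Granting would leave the state unsafe.
Key observation: after T_f, T_i the pool peaks at (4, 3, 3, 6), and each blocked process is short somewhere: T_b on res4; T_g on res2.
Pretend the grant happened; the run T_f, T_i goes as far as possible. Walking it through:
  pool = (1, 1, 2, 3)
  T_f: need (1, 0, 1, 1) fits (1, 1, 2, 3); releases (3, 0, 0, 2), pool now (4, 1, 2, 5)
  T_i: need (3, 1, 2, 5) fits (4, 1, 2, 5); releases (0, 2, 1, 1), pool now (4, 3, 3, 6)
  T_b still needs (4, 4, 2, 4) but only (4, 3, 3, 6) is free — short on res4
  T_g still needs (5, 1, 2, 0) but only (4, 3, 3, 6) is free — short on res2
Post-grant, the permanently blocked set is T_b and T_g.


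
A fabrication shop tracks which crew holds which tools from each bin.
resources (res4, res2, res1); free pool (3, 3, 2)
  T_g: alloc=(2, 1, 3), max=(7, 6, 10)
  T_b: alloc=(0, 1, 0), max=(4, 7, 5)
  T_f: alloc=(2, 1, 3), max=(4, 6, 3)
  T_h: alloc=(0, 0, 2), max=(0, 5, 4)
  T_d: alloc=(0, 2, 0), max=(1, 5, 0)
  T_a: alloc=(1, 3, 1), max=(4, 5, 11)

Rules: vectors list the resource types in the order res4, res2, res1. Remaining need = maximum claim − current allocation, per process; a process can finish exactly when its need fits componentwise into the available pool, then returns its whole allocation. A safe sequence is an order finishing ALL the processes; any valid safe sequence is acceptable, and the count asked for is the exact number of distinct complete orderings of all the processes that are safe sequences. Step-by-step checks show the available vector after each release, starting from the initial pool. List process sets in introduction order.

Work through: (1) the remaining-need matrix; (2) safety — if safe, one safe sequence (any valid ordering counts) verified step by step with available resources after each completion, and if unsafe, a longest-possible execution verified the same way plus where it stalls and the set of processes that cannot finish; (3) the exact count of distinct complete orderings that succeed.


(1) Need matrix, components ordered res4, res2, res1:
  T_g: (5, 5, 7)
  T_b: (4, 6, 5)
  T_f: (2, 5, 0)
  T_h: (0, 5, 2)
  T_d: (1, 3, 0)
  T_a: (3, 2, 10)
(2) SAFE — a valid safe sequence is T_d, T_f, T_h, T_g, T_b, T_a.
Key observation: at T_d the run first touches a limit — (1, 3, 0) against (3, 3, 2), exact on a resource it actually requests.
Step-by-step check:
  pool = (3, 3, 2)
  T_d: need (1, 3, 0) fits (3, 3, 2); releases (0, 2, 0), pool now (3, 5, 2)
  T_f: need (2, 5, 0) fits (3, 5, 2); releases (2, 1, 3), pool now (5, 6, 5)
  T_h: need (0, 5, 2) fits (5, 6, 5); releases (0, 0, 2), pool now (5, 6, 7)
  T_g: need (5, 5, 7) fits (5, 6, 7); releases (2, 1, 3), pool now (7, 7, 10)
  T_b: need (4, 6, 5) fits (7, 7, 10); releases (0, 1, 0), pool now (7, 8, 10)
  T_a: need (3, 2, 10) fits (7, 8, 10); releases (1, 3, 1), pool now (8, 11, 11)
(3) The exact count: 7 of the possible complete orderings are safe sequences.


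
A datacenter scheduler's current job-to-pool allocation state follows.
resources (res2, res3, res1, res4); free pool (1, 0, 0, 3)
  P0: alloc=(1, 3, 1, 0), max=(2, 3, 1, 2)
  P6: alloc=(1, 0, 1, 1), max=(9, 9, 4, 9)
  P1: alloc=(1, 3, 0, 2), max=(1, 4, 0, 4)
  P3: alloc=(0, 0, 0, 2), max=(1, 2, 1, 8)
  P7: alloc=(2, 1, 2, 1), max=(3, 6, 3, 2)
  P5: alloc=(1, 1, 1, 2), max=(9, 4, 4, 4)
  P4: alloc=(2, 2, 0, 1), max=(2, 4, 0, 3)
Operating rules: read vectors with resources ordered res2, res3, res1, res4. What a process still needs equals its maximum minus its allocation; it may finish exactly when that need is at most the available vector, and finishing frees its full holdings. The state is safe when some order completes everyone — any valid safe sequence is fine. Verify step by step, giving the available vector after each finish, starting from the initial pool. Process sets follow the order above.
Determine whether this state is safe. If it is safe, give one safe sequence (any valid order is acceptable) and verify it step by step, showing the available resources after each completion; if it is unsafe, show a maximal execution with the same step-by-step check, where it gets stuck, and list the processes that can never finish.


UNSAFE — no complete ordering exists.
Key observation: P0, P1, P7, P3, P4 can finish, but then (7, 9, 3, 9) is all there is, and the blocked group's res2 demands exceed it.
A maximal execution: P0, P1, P7, P3, P4 — then nothing else fits. Verifying each step:
  pool = (1, 0, 0, 3)
  P0: need (1, 0, 0, 2) fits (1, 0, 0, 3); releases (1, 3, 1, 0), pool now (2, 3, 1, 3)
  P1: need (0, 1, 0, 2) fits (2, 3, 1, 3); releases (1, 3, 0, 2), pool now (3, 6, 1, 5)
  P7: need (1, 5, 1, 1) fits (3, 6, 1, 5); releases (2, 1, 2, 1), pool now (5, 7, 3, 6)
  P3: need (1, 2, 1, 6) fits (5, 7, 3, 6); releases (0, 0, 0, 2), pool now (5, 7, 3, 8)
  P4: need (0, 2, 0, 2) fits (5, 7, 3, 8); releases (2, 2, 0, 1), pool now (7, 9, 3, 9)
  P6 cannot run: need (8, 9, 3, 8) vs free (7, 9, 3, 9) (insufficient res2)
  P5 cannot run: need (8, 3, 3, 2) vs free (7, 9, 3, 9) (insufficient res2)
Permanently blocked: P6 and P5.


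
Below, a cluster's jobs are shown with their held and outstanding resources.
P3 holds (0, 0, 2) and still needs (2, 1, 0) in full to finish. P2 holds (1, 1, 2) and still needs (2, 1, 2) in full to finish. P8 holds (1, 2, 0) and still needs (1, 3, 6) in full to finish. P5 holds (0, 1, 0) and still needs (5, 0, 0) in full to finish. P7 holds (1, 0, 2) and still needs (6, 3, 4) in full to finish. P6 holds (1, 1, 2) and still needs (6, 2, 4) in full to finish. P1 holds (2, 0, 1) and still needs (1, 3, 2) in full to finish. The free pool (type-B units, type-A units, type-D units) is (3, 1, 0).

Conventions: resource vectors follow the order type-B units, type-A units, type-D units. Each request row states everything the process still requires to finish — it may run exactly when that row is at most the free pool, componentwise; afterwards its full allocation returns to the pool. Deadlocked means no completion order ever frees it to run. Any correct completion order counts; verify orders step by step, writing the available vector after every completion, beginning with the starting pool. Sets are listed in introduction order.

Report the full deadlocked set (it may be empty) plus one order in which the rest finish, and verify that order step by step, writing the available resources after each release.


Deadlocked set: P8, P5, P7, P6 and P1.
Key observation: after P3, P2 the pool peaks at (4, 2, 4), and each blocked process is short somewhere: P8 on type-A units, type-D units; P5 on type-B units; P7 on type-B units, type-A units; P6 on type-B units; P1 on type-A units.
The rest can finish in the order P3, P2. Step-by-step check:
  pool = (3, 1, 0)
  P3 needs (2, 1, 0) <= (3, 1, 0) -> finishes; pool += (0, 0, 2) = (3, 1, 2)
  P2 needs (2, 1, 2) <= (3, 1, 2) -> finishes; pool += (1, 1, 2) = (4, 2, 4)
The stuck group stays short no matter what:
  P8 cannot run: need (1, 3, 6) vs free (4, 2, 4) (insufficient type-A units and type-D units)
  P5 cannot run: need (5, 0, 0) vs free (4, 2, 4) (insufficient type-B units)
  P7 cannot run: need (6, 3, 4) vs free (4, 2, 4) (insufficient type-B units and type-A units)
  P6 cannot run: need (6, 2, 4) vs free (4, 2, 4) (insufficient type-B units)
  P1 cannot run: need (1, 3, 2) vs free (4, 2, 4) (insufficient type-A units)


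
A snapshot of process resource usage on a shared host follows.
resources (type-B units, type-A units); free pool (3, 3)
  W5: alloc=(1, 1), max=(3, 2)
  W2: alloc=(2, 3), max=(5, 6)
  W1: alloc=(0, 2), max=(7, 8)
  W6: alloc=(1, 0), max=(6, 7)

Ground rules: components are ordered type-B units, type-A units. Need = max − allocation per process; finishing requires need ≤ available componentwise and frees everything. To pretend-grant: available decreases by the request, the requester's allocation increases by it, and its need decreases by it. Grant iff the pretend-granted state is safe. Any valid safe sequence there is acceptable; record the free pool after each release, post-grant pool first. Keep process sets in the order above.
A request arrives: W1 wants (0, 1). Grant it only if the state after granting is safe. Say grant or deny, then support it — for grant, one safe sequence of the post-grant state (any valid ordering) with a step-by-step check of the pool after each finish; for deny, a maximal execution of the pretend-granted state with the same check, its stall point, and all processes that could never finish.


DENY: after the grant no complete ordering would exist.
Key observation: after W5, W2 the pool peaks at (6, 6), and each blocked process is short somewhere: W1 on type-B units; W6 on type-A units.
On the post-grant state, W5, W2 is a maximal run — nothing extends it. Step-by-step check:
  pool = (3, 2)
  W5: need (2, 1) fits (3, 2); releases (1, 1), pool now (4, 3)
  W2: need (3, 3) fits (4, 3); releases (2, 3), pool now (6, 6)
  blocked: W1 wants (7, 5), pool (6, 6) — not enough type-B units
  blocked: W6 wants (5, 7), pool (6, 6) — not enough type-A units
Processes that could never finish after the grant: W1 and W6.


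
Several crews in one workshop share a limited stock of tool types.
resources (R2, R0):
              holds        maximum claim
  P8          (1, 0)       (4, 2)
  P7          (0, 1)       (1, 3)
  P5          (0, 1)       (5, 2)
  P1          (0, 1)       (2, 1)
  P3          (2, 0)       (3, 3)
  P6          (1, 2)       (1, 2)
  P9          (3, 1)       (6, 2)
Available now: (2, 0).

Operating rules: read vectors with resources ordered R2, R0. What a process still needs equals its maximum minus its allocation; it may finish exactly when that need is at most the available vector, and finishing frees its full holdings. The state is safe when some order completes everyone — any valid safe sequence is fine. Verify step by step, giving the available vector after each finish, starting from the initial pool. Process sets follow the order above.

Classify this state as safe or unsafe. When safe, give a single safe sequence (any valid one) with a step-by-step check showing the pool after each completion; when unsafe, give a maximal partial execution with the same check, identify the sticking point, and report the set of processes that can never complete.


SAFE. One safe sequence: P6, P9, P7, P5, P3, P1, P8.
Key observation: the order's first zero-slack moment is P9 ((3, 1) needed, (3, 2) free — a requested resource with nothing to spare).
Step-by-step check:
  pool = (2, 0)
  P6 needs (0, 0) <= (2, 0) -> finishes; pool += (1, 2) = (3, 2)
  P9 needs (3, 1) <= (3, 2) -> finishes; pool += (3, 1) = (6, 3)
  P7 needs (1, 2) <= (6, 3) -> finishes; pool += (0, 1) = (6, 4)
  P5 needs (5, 1) <= (6, 4) -> finishes; pool += (0, 1) = (6, 5)
  P3 needs (1, 3) <= (6, 5) -> finishes; pool += (2, 0) = (8, 5)
  P1 needs (2, 0) <= (8, 5) -> finishes; pool += (0, 1) = (8, 6)
  P8 needs (3, 2) <= (8, 6) -> finishes; pool += (1, 0) = (9, 6)


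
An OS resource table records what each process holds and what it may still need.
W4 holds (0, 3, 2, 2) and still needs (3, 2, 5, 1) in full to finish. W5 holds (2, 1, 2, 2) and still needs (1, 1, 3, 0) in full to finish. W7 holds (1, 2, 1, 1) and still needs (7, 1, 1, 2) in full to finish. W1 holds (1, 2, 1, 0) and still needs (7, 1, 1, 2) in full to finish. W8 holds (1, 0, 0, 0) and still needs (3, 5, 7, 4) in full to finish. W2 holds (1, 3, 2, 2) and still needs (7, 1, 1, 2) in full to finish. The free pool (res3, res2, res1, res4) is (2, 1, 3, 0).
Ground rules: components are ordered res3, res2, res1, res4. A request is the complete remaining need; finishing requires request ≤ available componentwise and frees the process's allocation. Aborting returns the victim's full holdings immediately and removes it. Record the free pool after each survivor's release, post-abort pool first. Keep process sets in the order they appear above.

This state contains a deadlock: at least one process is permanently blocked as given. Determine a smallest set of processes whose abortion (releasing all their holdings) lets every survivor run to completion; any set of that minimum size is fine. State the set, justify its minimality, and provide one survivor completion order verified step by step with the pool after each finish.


Minimum abort set: W1 and W2.
Key observation: W7 could never have finished before the abort; with (2, 5, 3, 2) returned by W1 and W2, it fits at step 4.
Why nothing smaller works — every single abort fails: W4 alone leaves W7 blocked (short on res3); W5 alone leaves W7 blocked (short on res3); W7 alone leaves W1 blocked (short on res3); W1 alone leaves W7 blocked (short on res3); W8 alone leaves W7 blocked (short on res3); W2 alone leaves W7 blocked (short on res3).
The survivors complete as W5, W4, W8, W7. Step-by-step check (starting from the post-abort pool):
  pool = (4, 6, 6, 2)
  W5 needs (1, 1, 3, 0) <= (4, 6, 6, 2) -> finishes; pool += (2, 1, 2, 2) = (6, 7, 8, 4)
  W4 needs (3, 2, 5, 1) <= (6, 7, 8, 4) -> finishes; pool += (0, 3, 2, 2) = (6, 10, 10, 6)
  W8 needs (3, 5, 7, 4) <= (6, 10, 10, 6) -> finishes; pool += (1, 0, 0, 0) = (7, 10, 10, 6)
  W7 needs (7, 1, 1, 2) <= (7, 10, 10, 6) -> finishes; pool += (1, 2, 1, 1) = (8, 12, 11, 7)


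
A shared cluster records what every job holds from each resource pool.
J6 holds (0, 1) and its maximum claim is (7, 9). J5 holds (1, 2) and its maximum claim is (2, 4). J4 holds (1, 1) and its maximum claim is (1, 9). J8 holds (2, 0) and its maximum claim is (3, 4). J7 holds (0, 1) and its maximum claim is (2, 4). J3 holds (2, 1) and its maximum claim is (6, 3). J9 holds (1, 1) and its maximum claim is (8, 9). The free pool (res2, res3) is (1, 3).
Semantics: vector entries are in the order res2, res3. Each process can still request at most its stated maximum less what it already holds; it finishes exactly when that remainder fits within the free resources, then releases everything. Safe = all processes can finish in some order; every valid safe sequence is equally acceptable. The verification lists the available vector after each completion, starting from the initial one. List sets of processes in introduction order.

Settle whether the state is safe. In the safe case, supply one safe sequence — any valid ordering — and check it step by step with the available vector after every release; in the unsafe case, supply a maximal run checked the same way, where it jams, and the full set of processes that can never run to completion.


The state is UNSAFE.
Key observation: J5, J7, J8, J3 can finish, but then (6, 7) is all there is, and the blocked group's res3 demands exceed it.
Going as far as possible: J5, J7, J8, J3; after that, nothing fits. Verifying each step:
  pool = (1, 3)
  J5: need (1, 2) fits (1, 3); releases (1, 2), pool now (2, 5)
  J7: need (2, 3) fits (2, 5); releases (0, 1), pool now (2, 6)
  J8: need (1, 4) fits (2, 6); releases (2, 0), pool now (4, 6)
  J3: need (4, 2) fits (4, 6); releases (2, 1), pool now (6, 7)
  blocked: J6 wants (7, 8), pool (6, 7) — not enough res2 and res3
  blocked: J4 wants (0, 8), pool (6, 7) — not enough res3
  blocked: J9 wants (7, 8), pool (6, 7) — not enough res2 and res3
Never able to finish: J6, J4 and J9.


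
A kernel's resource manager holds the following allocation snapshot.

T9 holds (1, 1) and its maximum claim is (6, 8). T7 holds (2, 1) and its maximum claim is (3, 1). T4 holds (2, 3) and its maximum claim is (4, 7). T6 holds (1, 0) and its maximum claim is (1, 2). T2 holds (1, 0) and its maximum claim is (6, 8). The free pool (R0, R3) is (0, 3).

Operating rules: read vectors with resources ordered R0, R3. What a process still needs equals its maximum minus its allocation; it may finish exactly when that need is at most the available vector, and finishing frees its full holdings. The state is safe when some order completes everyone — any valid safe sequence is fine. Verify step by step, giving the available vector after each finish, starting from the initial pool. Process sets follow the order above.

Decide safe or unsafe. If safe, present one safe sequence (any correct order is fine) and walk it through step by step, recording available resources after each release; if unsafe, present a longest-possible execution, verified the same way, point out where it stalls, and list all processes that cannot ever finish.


SAFE, for example via the order T6, T7, T4, T9, T2.
Key observation: T7 marks the first exact bind of the order: its need (1, 0) fits the free (1, 3) with zero slack on a requested resource.
Check, step by step:
  pool = (0, 3)
  T6 needs (0, 2) <= (0, 3) -> finishes; pool += (1, 0) = (1, 3)
  T7 needs (1, 0) <= (1, 3) -> finishes; pool += (2, 1) = (3, 4)
  T4 needs (2, 4) <= (3, 4) -> finishes; pool += (2, 3) = (5, 7)
  T9 needs (5, 7) <= (5, 7) -> finishes; pool += (1, 1) = (6, 8)
  T2 needs (5, 8) <= (6, 8) -> finishes; pool += (1, 0) = (7, 8)


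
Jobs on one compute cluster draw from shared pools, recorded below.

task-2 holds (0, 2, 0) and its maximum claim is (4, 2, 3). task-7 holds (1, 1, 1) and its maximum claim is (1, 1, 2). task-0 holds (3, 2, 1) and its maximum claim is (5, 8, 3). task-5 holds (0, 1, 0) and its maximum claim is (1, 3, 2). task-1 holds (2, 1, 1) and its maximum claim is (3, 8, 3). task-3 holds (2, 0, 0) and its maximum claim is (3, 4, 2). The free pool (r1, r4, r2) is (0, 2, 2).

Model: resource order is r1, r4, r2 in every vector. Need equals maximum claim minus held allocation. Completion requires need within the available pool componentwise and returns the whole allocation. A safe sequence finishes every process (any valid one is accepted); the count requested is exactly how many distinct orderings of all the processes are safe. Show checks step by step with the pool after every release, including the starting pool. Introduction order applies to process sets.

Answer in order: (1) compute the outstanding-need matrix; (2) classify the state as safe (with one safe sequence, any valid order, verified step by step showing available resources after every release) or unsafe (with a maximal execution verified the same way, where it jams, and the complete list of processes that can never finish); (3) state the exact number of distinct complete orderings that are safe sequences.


(1) Outstanding need per process (order r1, r4, r2):
  task-2: (4, 0, 3)
  task-7: (0, 0, 1)
  task-0: (2, 6, 2)
  task-5: (1, 2, 2)
  task-1: (1, 7, 2)
  task-3: (1, 4, 2)
(2) UNSAFE.
Key observation: after task-7, task-5, task-3 the pool peaks at (3, 4, 3), and each blocked process is short somewhere: task-2 on r1; task-0 on r4; task-1 on r4.
The run task-7, task-5, task-3 cannot be extended any further. Verifying each step:
  pool = (0, 2, 2)
  run task-7 (needs (0, 0, 1), free (0, 2, 2)); after release of (1, 1, 1) the pool is (1, 3, 3)
  run task-5 (needs (1, 2, 2), free (1, 3, 3)); after release of (0, 1, 0) the pool is (1, 4, 3)
  run task-3 (needs (1, 4, 2), free (1, 4, 3)); after release of (2, 0, 0) the pool is (3, 4, 3)
  task-2 still needs (4, 0, 3) but only (3, 4, 3) is free — short on r1
  task-0 still needs (2, 6, 2) but only (3, 4, 3) is free — short on r4
  task-1 still needs (1, 7, 2) but only (3, 4, 3) is free — short on r4
Processes that can never finish: task-2, task-0 and task-1.
(3) Precisely 0 of the possible complete orderings are safe sequences.


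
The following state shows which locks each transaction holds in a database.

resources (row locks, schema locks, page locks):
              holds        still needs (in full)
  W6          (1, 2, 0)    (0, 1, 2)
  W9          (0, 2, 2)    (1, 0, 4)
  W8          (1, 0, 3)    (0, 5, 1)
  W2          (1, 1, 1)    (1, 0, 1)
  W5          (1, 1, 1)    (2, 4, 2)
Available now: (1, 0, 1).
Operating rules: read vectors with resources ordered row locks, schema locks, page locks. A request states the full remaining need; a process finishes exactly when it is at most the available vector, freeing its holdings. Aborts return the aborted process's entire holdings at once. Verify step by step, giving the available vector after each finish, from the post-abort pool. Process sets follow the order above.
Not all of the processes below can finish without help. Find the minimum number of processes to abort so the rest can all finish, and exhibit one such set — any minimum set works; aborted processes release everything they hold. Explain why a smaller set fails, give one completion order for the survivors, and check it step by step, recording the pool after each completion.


The answer: abort W9.
Key observation: no ordering could ever have run W5 before the abort of W9; with (0, 2, 2) back in the pool it fits at step 2.
Minimality: the empty abort set fails — the state is deadlocked as it stands.
One survivor order: W6, W5, W8, W2. Step-by-step check (post-abort pool first):
  pool = (1, 2, 3)
  W6: need (0, 1, 2) fits (1, 2, 3); releases (1, 2, 0), pool now (2, 4, 3)
  W5: need (2, 4, 2) fits (2, 4, 3); releases (1, 1, 1), pool now (3, 5, 4)
  W8: need (0, 5, 1) fits (3, 5, 4); releases (1, 0, 3), pool now (4, 5, 7)
  W2: need (1, 0, 1) fits (4, 5, 7); releases (1, 1, 1), pool now (5, 6, 8)


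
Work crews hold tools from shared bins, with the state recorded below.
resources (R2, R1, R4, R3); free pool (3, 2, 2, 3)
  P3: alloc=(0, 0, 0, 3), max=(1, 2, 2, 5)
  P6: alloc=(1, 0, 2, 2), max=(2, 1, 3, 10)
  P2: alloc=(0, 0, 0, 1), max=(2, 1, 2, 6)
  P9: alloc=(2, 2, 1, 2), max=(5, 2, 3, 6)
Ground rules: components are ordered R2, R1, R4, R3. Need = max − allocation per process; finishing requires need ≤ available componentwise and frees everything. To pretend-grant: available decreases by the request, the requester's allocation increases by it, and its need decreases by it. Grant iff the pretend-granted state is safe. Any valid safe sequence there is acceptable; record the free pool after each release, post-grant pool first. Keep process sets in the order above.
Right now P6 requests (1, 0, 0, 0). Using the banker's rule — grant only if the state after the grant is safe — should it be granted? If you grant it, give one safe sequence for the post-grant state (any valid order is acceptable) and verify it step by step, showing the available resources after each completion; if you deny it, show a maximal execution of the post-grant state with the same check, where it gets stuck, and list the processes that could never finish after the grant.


DENY — the pretend-granted state is unsafe.
Key observation: after P3, P2 the pool peaks at (2, 2, 2, 7), and each blocked process is short somewhere: P6 on R3; P9 on R2.
After a pretend grant, a maximal execution: P3, P2 — then nothing else fits. Walking it through:
  pool = (2, 2, 2, 3)
  run P3 (needs (1, 2, 2, 2), free (2, 2, 2, 3)); after release of (0, 0, 0, 3) the pool is (2, 2, 2, 6)
  run P2 (needs (2, 1, 2, 5), free (2, 2, 2, 6)); after release of (0, 0, 0, 1) the pool is (2, 2, 2, 7)
  blocked: P6 wants (0, 1, 1, 8), pool (2, 2, 2, 7) — not enough R3
  blocked: P9 wants (3, 0, 2, 4), pool (2, 2, 2, 7) — not enough R2
Post-grant, the permanently blocked set is P6 and P9.
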